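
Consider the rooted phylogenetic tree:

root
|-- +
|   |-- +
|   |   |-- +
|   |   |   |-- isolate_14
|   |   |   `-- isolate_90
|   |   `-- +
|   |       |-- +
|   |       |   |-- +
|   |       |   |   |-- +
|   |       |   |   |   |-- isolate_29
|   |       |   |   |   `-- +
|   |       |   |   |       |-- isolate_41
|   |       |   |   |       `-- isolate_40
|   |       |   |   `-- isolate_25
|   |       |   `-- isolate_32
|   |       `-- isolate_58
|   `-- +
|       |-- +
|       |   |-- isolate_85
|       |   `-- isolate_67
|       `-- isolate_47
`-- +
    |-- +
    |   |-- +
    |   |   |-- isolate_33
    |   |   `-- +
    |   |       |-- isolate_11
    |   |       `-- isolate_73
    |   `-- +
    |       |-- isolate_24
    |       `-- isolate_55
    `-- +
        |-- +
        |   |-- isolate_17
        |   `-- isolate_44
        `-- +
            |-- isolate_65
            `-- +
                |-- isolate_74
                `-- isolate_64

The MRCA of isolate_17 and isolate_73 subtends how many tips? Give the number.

10

The MRCA of isolate_17 and isolate_73 is the node subtending (((isolate_33,(isolate_11,isolate_73)),(isolate_24,isolate_55)),((isolate_17,isolate_44),(isolate_65,(isolate_74,isolate_64)))).
That clade contains 10 terminal taxa: isolate_11, isolate_17, isolate_24, isolate_33, isolate_44, isolate_55, isolate_64, isolate_65, isolate_73, isolate_74.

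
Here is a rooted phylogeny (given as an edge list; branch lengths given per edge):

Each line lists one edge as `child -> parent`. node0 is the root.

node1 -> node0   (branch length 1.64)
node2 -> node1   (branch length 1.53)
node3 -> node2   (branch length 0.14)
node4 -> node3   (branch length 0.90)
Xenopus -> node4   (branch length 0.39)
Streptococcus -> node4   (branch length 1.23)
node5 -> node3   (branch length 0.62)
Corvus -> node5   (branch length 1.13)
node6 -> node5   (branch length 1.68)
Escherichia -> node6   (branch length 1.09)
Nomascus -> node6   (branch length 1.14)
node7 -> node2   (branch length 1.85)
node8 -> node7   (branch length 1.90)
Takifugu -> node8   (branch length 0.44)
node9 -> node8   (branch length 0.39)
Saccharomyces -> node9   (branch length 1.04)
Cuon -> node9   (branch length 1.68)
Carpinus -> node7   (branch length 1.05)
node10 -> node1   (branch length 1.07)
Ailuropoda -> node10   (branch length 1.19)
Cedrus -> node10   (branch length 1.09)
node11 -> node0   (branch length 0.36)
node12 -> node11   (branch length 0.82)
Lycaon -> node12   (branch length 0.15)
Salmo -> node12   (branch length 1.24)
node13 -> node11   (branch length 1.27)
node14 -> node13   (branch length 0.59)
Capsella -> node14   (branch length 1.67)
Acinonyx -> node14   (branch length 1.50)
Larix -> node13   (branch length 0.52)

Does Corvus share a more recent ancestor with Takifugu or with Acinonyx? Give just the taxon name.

Takifugu

The MRCA of Corvus and Takifugu subtends (((Xenopus,Streptococcus),(Corvus,(Escherichia,Nomascus))),((Takifugu,(Saccharomyces,Cuon)),Carpinus)) (9 taxa).
The MRCA of Corvus and Acinonyx is the root, subtending the entire tree (16 taxa).
The first is nested inside the second, so Corvus shares a more recent common ancestor with Takifugu.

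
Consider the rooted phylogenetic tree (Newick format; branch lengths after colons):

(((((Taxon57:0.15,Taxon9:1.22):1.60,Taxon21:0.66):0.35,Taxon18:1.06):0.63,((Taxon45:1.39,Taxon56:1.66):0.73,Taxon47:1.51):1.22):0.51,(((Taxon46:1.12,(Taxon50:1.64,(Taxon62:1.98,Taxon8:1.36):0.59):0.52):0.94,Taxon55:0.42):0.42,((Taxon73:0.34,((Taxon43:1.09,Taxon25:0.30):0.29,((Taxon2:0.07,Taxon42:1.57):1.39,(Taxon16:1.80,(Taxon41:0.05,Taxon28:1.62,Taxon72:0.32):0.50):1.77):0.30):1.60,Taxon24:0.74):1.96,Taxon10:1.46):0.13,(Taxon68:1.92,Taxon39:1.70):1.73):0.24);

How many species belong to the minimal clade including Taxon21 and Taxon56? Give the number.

The MRCA of Taxon21 and Taxon56 is the node subtending ((((Taxon57,Taxon9),Taxon21),Taxon18),((Taxon45,Taxon56),Taxon47)).
That clade contains 7 terminal taxa: Taxon18, Taxon21, Taxon45, Taxon47, Taxon56, Taxon57, Taxon9.

7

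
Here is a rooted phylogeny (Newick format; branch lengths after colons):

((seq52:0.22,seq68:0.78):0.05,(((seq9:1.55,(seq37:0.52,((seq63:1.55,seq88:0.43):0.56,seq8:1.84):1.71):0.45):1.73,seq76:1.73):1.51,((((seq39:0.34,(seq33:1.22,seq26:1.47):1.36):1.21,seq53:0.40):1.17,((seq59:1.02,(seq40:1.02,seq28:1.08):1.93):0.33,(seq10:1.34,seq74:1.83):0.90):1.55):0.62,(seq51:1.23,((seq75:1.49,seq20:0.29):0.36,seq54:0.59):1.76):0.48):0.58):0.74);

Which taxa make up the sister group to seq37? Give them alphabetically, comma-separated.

seq63, seq8, seq88

seq37 attaches to the tree at the node subtending (seq37,((seq63,seq88),seq8)).
The other lineage descending from that same node — the sister group — is ((seq63,seq88),seq8); its 3 tips in alphabetical order are the answer.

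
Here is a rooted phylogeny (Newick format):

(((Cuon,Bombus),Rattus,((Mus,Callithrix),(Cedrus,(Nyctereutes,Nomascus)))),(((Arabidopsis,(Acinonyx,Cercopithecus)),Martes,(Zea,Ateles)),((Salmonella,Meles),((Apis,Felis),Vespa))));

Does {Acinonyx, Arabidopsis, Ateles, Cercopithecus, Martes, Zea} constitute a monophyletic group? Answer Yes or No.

Yes

The most recent common ancestor of these taxa subtends ((Arabidopsis,(Acinonyx,Cercopithecus)),Martes,(Zea,Ateles)).
That clade has exactly 6 tips — every listed taxon and nothing else — so the group is monophyletic.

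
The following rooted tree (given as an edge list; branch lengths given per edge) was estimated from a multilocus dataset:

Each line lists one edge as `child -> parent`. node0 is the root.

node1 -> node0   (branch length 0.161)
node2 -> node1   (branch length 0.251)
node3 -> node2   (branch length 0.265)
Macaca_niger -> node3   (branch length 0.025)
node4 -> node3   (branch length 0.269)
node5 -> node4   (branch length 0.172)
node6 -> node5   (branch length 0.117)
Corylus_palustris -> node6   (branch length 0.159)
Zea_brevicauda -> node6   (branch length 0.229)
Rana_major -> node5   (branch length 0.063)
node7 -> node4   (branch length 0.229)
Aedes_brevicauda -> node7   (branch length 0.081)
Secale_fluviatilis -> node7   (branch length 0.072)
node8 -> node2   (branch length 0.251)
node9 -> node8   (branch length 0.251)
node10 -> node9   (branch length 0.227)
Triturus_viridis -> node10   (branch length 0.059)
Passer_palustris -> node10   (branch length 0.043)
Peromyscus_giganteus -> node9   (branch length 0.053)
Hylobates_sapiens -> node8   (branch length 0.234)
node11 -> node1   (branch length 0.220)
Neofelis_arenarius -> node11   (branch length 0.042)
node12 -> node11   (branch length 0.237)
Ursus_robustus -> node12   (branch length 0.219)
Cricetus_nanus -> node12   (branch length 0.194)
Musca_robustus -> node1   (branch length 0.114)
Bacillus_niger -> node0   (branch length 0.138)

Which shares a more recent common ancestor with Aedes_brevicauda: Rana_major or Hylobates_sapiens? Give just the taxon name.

Rana_major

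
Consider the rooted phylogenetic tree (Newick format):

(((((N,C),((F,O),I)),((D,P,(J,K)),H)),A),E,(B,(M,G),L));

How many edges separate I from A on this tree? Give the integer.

5

The MRCA of I and A is the node subtending ((((N,C),((F,O),I)),((D,P,(J,K)),H)),A).
From I up to that node: 4 branches. From A up to the same node: 1 branch. Total: 4 + 1 = 5.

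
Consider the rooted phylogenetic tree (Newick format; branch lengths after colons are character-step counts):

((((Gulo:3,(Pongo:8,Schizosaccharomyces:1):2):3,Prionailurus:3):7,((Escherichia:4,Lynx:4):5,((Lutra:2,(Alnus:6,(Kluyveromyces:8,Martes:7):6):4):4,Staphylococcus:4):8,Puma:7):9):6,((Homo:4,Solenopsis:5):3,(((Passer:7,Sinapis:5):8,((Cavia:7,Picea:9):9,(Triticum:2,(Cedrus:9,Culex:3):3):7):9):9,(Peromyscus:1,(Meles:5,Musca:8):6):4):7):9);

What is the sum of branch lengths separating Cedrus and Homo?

51

The path runs Cedrus → … → MRCA → … → Homo; the MRCA is the node subtending ((Homo,Solenopsis),(((Passer,Sinapis),((Cavia,Picea),(Triticum,(Cedrus,Culex)))),(Peromyscus,(Meles,Musca)))).
Branch lengths along that path: 9 + 3 + 7 + 9 + 9 + 7 + 3 + 4 = 51.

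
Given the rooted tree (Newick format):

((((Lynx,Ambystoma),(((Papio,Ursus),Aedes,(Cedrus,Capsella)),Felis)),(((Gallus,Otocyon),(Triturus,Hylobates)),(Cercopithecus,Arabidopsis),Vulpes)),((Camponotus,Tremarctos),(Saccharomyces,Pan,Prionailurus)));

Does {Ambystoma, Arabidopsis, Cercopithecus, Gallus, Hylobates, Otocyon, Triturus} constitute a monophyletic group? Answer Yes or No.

No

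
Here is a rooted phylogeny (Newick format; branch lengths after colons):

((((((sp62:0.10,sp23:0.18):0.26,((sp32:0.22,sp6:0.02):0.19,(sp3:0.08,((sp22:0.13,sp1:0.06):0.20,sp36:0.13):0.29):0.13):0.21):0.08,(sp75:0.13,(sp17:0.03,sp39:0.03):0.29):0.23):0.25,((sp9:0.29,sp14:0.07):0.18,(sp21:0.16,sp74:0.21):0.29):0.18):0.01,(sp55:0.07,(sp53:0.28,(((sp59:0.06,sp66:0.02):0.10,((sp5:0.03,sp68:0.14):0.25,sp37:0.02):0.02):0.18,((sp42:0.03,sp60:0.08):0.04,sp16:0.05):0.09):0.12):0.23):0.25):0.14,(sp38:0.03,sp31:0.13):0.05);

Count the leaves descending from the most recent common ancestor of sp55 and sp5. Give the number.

The MRCA of sp55 and sp5 is the node subtending (sp55,(sp53,(((sp59,sp66),((sp5,sp68),sp37)),((sp42,sp60),sp16)))).
That clade contains 10 terminal taxa: sp16, sp37, sp42, sp5, sp53, sp55, sp59, sp60, sp66, sp68.

10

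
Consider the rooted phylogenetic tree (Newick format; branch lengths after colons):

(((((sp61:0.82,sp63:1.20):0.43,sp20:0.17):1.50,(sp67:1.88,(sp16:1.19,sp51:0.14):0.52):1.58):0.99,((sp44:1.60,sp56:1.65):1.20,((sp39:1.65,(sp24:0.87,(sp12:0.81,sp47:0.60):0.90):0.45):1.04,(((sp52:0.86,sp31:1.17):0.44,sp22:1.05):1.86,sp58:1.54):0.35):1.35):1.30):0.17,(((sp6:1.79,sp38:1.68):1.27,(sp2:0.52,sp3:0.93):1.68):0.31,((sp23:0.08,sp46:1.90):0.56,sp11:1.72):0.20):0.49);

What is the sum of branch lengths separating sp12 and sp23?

The path runs sp12 → … → MRCA → … → sp23; the MRCA is the root of the tree.
Branch lengths along that path: 0.81 + 0.90 + 0.45 + 1.04 + 1.35 + 1.30 + 0.17 + 0.49 + 0.20 + 0.56 + 0.08 = 7.35.

7.35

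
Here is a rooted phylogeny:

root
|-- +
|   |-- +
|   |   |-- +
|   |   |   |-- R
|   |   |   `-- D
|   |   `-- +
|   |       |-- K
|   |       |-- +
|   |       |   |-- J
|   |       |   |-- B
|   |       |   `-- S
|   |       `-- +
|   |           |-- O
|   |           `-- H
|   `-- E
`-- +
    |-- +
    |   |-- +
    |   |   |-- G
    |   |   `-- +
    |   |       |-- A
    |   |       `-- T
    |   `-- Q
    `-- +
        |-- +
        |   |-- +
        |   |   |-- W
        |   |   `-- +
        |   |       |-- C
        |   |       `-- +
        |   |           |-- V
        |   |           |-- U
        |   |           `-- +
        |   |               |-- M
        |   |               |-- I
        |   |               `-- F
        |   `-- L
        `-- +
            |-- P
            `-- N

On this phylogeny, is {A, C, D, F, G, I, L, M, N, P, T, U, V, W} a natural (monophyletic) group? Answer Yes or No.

The MRCA of the listed taxa is the root, so the smallest clade containing them is the whole tree.
That clade also contains B, E, H, J, K, O, Q, R, S, which are not in the proposed group, so the group is not monophyletic.

No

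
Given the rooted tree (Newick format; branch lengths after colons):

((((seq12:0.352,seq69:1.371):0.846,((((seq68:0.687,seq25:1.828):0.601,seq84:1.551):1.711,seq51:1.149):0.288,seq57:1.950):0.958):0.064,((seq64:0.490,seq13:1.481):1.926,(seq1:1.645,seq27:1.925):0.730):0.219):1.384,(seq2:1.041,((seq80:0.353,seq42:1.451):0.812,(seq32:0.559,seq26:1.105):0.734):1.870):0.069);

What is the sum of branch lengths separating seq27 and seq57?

5.846

The path runs seq27 → … → MRCA → … → seq57; the MRCA is the node subtending (((seq12,seq69),((((seq68,seq25),seq84),seq51),seq57)),((seq64,seq13),(seq1,seq27))).
Branch lengths along that path: 1.925 + 0.730 + 0.219 + 0.064 + 0.958 + 1.950 = 5.846.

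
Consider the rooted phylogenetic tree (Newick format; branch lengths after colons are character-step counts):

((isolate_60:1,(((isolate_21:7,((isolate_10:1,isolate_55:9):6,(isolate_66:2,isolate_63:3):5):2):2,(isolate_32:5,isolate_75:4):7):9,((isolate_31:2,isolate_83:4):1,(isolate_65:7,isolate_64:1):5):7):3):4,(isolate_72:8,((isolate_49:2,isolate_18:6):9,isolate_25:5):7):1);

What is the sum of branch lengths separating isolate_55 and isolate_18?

The path runs isolate_55 → … → MRCA → … → isolate_18; the MRCA is the root of the tree.
Branch lengths along that path: 9 + 6 + 2 + 2 + 9 + 3 + 4 + 1 + 7 + 9 + 6 = 58.

58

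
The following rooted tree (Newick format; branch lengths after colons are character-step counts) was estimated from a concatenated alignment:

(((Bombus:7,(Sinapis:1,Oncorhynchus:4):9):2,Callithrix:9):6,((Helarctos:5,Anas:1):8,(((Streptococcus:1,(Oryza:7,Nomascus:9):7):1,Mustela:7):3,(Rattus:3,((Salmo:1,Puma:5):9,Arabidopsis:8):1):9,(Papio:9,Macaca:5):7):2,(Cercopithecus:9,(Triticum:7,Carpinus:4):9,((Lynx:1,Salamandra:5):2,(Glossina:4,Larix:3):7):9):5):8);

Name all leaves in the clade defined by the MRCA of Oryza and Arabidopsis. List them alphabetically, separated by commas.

Arabidopsis, Macaca, Mustela, Nomascus, Oryza, Papio, Puma, Rattus, Salmo, Streptococcus

Tracing Oryza: it sits inside (Oryza,Nomascus).
Tracing Arabidopsis: it sits inside ((Salmo,Puma),Arabidopsis).
The smallest clade enclosing both is (((Streptococcus,(Oryza,Nomascus)),Mustela),(Rattus,((Salmo,Puma),Arabidopsis)),(Papio,Macaca)); the answer is its 10 terminal taxa in alphabetical order.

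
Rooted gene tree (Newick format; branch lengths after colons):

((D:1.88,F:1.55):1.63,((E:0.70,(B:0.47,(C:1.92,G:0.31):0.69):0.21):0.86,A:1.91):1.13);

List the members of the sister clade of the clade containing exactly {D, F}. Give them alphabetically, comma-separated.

The clade containing exactly {D, F} attaches directly to the root of the tree.
The other lineage descending from that same node — the sister group — is ((E,(B,(C,G))),A); its 5 tips in alphabetical order are the answer.

A, B, C, E, G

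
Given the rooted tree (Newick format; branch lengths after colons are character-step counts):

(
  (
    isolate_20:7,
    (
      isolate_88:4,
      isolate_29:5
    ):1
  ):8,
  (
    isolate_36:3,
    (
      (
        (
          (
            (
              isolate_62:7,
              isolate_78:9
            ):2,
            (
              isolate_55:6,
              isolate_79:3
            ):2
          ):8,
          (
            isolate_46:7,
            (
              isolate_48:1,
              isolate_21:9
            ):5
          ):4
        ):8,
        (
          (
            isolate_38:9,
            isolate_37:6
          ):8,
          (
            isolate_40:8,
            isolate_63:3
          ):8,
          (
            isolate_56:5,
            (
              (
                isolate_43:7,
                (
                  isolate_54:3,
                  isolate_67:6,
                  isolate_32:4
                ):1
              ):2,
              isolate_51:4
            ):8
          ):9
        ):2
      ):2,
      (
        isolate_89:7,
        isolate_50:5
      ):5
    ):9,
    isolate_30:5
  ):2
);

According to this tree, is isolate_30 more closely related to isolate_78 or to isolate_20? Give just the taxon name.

isolate_78

The MRCA of isolate_30 and isolate_78 subtends (isolate_36,(((((isolate_62,isolate_78),(isolate_55,isolate_79)),(isolate_46,(isolate_48,isolate_21))),((isolate_38,isolate_37),(isolate_40,isolate_63),(isolate_56,((isolate_43,(isolate_54,isolate_67,isolate_32)),isolate_51)))),(isolate_89,isolate_50)),isolate_30) (21 taxa).
The MRCA of isolate_30 and isolate_20 is the root, subtending the entire tree (24 taxa).
The first is nested inside the second, so isolate_30 shares a more recent common ancestor with isolate_78.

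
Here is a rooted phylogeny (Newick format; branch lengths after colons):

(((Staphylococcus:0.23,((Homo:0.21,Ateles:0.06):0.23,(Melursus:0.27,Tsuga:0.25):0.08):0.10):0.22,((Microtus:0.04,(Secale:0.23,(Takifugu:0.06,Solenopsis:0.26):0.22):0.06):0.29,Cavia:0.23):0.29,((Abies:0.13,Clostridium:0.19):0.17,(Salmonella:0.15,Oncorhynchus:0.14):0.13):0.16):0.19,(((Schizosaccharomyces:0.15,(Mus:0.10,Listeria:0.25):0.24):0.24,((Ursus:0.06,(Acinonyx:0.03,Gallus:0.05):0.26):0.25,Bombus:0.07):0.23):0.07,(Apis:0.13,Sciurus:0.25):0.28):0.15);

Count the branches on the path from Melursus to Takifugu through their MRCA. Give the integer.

The MRCA of Melursus and Takifugu is the node subtending ((Staphylococcus,((Homo,Ateles),(Melursus,Tsuga))),((Microtus,(Secale,(Takifugu,Solenopsis))),Cavia),((Abies,Clostridium),(Salmonella,Oncorhynchus))).
From Melursus up to that node: 4 branches. From Takifugu up to the same node: 5 branches. Total: 4 + 5 = 9.

9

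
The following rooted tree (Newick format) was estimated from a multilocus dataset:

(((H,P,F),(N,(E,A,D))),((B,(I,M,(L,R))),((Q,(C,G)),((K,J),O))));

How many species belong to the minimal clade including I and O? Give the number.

The MRCA of I and O is the node subtending ((B,(I,M,(L,R))),((Q,(C,G)),((K,J),O))).
That clade contains 11 terminal taxa: B, C, G, I, J, K, L, M, O, Q, R.

11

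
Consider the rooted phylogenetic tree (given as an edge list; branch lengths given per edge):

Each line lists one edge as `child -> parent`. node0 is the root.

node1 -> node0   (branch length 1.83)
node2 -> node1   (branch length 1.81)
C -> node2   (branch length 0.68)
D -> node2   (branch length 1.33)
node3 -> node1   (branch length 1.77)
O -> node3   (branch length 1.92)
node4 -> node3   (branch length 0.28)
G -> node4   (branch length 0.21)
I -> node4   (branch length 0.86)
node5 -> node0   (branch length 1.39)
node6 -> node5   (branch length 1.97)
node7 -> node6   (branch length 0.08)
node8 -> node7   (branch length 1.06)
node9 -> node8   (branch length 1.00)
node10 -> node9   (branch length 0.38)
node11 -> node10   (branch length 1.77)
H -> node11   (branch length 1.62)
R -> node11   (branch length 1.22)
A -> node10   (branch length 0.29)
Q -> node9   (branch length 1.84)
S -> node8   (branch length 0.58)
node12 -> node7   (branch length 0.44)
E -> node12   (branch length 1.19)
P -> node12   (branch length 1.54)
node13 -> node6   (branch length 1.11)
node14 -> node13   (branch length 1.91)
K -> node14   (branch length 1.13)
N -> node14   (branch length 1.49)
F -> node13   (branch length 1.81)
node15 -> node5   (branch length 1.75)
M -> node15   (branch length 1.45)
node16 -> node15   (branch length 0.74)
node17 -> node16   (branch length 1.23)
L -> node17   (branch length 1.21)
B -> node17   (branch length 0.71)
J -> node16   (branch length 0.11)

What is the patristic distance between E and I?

9.81

The path runs E → … → MRCA → … → I; the MRCA is the root of the tree.
Branch lengths along that path: 1.19 + 0.44 + 0.08 + 1.97 + 1.39 + 1.83 + 1.77 + 0.28 + 0.86 = 9.81.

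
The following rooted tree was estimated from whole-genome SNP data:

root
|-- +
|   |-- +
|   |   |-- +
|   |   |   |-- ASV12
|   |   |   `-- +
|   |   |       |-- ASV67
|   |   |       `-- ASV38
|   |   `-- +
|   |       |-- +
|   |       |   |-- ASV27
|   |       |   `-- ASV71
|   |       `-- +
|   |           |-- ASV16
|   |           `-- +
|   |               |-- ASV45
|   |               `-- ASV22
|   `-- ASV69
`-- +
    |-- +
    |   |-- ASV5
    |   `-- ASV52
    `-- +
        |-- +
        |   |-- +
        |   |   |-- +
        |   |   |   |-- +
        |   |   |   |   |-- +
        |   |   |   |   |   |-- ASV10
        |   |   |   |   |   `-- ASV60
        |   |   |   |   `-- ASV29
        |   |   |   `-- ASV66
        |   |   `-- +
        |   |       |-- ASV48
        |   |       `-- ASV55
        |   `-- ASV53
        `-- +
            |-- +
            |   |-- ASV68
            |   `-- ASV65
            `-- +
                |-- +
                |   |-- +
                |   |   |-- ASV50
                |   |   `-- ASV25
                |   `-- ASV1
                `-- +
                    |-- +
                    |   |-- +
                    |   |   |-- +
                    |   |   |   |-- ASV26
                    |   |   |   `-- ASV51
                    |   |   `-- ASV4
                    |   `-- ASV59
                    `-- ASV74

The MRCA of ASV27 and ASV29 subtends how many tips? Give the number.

The MRCA of ASV27 and ASV29 is the root, so the clade is the entire tree.
That clade contains 28 terminal taxa: ASV1, ASV10, ASV12, ASV16, ASV22, ASV25, ASV26, ASV27, ASV29, ASV38, ASV4, ASV45, ASV48, ASV5, ASV50, ASV51, ASV52, ASV53, ASV55, ASV59, ASV60, ASV65, ASV66, ASV67, ASV68, ASV69, ASV71, ASV74.

28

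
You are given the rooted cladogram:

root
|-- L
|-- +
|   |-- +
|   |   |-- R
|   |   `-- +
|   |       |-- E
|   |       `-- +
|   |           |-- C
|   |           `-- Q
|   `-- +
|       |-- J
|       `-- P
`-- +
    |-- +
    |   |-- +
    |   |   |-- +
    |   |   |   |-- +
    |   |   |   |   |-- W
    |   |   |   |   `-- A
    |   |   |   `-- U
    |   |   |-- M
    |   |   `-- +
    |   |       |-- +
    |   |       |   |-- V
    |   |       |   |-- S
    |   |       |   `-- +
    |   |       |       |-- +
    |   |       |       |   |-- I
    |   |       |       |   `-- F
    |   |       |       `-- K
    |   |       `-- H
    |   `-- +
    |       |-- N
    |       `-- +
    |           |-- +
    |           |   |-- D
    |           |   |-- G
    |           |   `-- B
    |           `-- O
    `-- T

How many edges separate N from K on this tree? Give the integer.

7

The MRCA of N and K is the node subtending ((((W,A),U),M,((V,S,((I,F),K)),H)),(N,((D,G,B),O))).
From N up to that node: 2 branches. From K up to the same node: 5 branches. Total: 2 + 5 = 7.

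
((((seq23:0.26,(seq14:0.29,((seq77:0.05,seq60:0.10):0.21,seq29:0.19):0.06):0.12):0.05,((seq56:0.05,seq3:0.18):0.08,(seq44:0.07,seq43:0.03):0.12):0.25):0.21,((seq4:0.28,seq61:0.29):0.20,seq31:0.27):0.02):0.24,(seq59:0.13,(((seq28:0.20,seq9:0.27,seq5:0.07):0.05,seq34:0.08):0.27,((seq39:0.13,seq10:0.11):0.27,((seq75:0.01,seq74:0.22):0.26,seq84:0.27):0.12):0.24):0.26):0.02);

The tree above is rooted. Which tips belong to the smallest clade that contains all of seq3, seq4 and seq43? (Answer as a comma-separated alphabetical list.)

seq14, seq23, seq29, seq3, seq31, seq4, seq43, seq44, seq56, seq60, seq61, seq77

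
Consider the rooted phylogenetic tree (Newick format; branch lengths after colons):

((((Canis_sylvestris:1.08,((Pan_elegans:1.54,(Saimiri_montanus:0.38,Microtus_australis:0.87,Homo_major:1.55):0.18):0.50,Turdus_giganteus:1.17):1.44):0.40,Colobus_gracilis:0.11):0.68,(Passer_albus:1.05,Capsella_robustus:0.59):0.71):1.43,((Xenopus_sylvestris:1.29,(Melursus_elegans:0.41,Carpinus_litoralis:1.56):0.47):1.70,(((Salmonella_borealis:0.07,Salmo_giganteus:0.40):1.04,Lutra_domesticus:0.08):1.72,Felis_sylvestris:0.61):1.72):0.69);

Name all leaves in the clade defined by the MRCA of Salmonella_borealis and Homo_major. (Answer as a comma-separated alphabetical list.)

Canis_sylvestris, Capsella_robustus, Carpinus_litoralis, Colobus_gracilis, Felis_sylvestris, Homo_major, Lutra_domesticus, Melursus_elegans, Microtus_australis, Pan_elegans, Passer_albus, Saimiri_montanus, Salmo_giganteus, Salmonella_borealis, Turdus_giganteus, Xenopus_sylvestris

Tracing Salmonella_borealis: it sits inside (Salmonella_borealis,Salmo_giganteus).
Tracing Homo_major: it sits inside (Saimiri_montanus,Microtus_australis,Homo_major).
The smallest clade enclosing both is the whole tree (their MRCA is the root), so the answer is all 16 tips in alphabetical order.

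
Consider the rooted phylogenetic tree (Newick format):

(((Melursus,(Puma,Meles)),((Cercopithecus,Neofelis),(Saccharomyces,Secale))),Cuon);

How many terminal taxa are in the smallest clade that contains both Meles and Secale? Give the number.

The MRCA of Meles and Secale is the node subtending ((Melursus,(Puma,Meles)),((Cercopithecus,Neofelis),(Saccharomyces,Secale))).
That clade contains 7 terminal taxa: Cercopithecus, Meles, Melursus, Neofelis, Puma, Saccharomyces, Secale.

7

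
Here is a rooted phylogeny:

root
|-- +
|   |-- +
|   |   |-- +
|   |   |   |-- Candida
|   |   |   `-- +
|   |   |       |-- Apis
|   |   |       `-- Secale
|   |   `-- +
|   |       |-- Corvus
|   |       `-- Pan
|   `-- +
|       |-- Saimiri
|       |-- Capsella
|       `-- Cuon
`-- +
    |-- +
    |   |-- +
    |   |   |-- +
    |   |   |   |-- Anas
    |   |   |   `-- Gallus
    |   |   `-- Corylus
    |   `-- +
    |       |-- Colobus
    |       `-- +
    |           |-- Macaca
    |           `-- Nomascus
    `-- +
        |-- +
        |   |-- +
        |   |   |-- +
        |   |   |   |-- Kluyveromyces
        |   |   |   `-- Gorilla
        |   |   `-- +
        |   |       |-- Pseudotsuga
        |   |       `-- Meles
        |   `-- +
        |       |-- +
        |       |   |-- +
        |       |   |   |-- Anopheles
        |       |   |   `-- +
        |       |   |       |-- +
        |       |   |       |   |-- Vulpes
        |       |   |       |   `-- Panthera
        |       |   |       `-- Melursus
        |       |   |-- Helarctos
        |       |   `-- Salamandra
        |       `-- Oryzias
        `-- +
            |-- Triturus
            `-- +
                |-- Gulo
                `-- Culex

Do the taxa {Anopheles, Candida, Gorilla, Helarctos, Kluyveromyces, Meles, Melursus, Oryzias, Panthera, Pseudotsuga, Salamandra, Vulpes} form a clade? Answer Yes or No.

No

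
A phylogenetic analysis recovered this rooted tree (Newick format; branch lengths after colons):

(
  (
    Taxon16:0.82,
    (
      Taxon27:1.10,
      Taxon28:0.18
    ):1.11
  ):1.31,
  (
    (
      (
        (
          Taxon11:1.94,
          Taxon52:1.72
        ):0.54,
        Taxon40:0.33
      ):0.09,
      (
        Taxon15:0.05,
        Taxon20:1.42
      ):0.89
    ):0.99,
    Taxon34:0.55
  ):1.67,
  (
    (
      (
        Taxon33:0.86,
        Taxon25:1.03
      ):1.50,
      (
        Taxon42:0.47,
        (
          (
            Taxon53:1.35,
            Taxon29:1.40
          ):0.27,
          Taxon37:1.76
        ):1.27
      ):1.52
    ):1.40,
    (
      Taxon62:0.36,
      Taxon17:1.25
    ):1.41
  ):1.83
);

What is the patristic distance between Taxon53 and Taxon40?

10.72

The path runs Taxon53 → … → MRCA → … → Taxon40; the MRCA is the root of the tree.
Branch lengths along that path: 1.35 + 0.27 + 1.27 + 1.52 + 1.40 + 1.83 + 1.67 + 0.99 + 0.09 + 0.33 = 10.72.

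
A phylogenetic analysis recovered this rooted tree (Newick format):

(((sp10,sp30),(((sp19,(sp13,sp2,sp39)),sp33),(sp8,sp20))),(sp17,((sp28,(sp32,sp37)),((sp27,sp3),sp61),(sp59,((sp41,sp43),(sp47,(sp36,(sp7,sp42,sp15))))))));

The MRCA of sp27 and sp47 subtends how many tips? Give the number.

14

The MRCA of sp27 and sp47 is the node subtending ((sp28,(sp32,sp37)),((sp27,sp3),sp61),(sp59,((sp41,sp43),(sp47,(sp36,(sp7,sp42,sp15)))))).
That clade contains 14 terminal taxa: sp15, sp27, sp28, sp3, sp32, sp36, sp37, sp41, sp42, sp43, sp47, sp59, sp61, sp7.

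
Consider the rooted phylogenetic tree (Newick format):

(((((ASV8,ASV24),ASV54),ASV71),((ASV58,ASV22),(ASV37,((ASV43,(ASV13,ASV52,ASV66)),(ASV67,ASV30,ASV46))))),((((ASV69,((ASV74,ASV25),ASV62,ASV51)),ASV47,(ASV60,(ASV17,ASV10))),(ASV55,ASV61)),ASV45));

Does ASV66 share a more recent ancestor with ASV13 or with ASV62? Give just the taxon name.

The MRCA of ASV66 and ASV13 subtends (ASV13,ASV52,ASV66) (3 taxa).
The MRCA of ASV66 and ASV62 is the root, subtending the entire tree (26 taxa).
The first is nested inside the second, so ASV66 shares a more recent common ancestor with ASV13.

ASV13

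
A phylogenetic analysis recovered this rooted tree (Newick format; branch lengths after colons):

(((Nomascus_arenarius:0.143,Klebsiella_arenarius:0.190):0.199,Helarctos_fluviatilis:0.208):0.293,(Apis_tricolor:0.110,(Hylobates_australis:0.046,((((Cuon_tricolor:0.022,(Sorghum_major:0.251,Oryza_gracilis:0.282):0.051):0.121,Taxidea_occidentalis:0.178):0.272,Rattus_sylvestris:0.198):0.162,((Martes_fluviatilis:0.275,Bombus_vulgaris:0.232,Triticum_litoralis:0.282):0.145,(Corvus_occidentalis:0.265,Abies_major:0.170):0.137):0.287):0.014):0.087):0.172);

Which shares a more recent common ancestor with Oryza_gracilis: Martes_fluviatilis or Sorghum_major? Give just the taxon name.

The MRCA of Oryza_gracilis and Sorghum_major subtends (Sorghum_major,Oryza_gracilis) (2 taxa).
The MRCA of Oryza_gracilis and Martes_fluviatilis subtends ((((Cuon_tricolor,(Sorghum_major,Oryza_gracilis)),Taxidea_occidentalis),Rattus_sylvestris),((Martes_fluviatilis,Bombus_vulgaris,Triticum_litoralis),(Corvus_occidentalis,Abies_major))) (10 taxa).
The first is nested inside the second, so Oryza_gracilis shares a more recent common ancestor with Sorghum_major.

Sorghum_major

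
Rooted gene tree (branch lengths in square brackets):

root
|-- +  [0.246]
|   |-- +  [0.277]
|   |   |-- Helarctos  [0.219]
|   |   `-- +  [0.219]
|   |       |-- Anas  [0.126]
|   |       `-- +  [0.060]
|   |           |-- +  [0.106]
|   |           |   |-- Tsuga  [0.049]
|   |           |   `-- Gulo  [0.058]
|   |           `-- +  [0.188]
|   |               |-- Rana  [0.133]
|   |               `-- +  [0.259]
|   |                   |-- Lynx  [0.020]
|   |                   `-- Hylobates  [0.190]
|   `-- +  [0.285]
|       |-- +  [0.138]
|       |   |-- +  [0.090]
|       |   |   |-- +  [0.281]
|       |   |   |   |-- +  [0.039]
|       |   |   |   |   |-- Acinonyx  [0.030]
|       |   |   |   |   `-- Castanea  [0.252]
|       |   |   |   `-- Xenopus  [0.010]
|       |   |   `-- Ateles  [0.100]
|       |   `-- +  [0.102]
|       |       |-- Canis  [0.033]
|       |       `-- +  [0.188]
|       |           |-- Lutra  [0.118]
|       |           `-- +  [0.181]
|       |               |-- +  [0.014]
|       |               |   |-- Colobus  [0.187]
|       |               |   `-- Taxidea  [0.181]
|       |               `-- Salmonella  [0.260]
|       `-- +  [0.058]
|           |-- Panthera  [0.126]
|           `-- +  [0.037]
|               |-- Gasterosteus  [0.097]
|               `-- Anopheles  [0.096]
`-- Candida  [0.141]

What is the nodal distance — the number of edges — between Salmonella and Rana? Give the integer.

11

The MRCA of Salmonella and Rana is the node subtending ((Helarctos,(Anas,((Tsuga,Gulo),(Rana,(Lynx,Hylobates))))),(((((Acinonyx,Castanea),Xenopus),Ateles),(Canis,(Lutra,((Colobus,Taxidea),Salmonella)))),(Panthera,(Gasterosteus,Anopheles)))).
From Salmonella up to that node: 6 branches. From Rana up to the same node: 5 branches. Total: 6 + 5 = 11.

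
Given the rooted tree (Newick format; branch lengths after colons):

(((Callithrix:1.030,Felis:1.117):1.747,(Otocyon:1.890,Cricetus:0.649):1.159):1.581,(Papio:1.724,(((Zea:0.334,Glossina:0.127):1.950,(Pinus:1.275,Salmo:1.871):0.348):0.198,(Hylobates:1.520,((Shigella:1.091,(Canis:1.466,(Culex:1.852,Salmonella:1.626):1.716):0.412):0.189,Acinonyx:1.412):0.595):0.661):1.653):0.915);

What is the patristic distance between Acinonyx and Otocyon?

The path runs Acinonyx → … → MRCA → … → Otocyon; the MRCA is the root of the tree.
Branch lengths along that path: 1.412 + 0.595 + 0.661 + 1.653 + 0.915 + 1.581 + 1.159 + 1.890 = 9.866.

9.866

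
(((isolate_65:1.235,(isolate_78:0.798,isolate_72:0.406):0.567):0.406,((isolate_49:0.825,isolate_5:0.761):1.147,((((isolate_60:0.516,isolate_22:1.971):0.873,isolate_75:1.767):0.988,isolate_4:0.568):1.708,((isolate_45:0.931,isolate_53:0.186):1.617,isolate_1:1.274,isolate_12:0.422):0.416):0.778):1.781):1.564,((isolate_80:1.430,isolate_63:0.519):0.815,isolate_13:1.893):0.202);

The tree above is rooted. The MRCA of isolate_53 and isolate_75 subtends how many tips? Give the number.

8

The MRCA of isolate_53 and isolate_75 is the node subtending ((((isolate_60,isolate_22),isolate_75),isolate_4),((isolate_45,isolate_53),isolate_1,isolate_12)).
That clade contains 8 terminal taxa: isolate_1, isolate_12, isolate_22, isolate_4, isolate_45, isolate_53, isolate_60, isolate_75.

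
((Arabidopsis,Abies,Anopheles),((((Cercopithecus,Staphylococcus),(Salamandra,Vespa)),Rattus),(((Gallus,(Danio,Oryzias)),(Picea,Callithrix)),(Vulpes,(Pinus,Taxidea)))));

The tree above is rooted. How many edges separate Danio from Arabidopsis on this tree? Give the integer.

The MRCA of Danio and Arabidopsis is the root of the tree.
From Danio up to that node: 6 branches. From Arabidopsis up to the same node: 2 branches. Total: 6 + 2 = 8.

8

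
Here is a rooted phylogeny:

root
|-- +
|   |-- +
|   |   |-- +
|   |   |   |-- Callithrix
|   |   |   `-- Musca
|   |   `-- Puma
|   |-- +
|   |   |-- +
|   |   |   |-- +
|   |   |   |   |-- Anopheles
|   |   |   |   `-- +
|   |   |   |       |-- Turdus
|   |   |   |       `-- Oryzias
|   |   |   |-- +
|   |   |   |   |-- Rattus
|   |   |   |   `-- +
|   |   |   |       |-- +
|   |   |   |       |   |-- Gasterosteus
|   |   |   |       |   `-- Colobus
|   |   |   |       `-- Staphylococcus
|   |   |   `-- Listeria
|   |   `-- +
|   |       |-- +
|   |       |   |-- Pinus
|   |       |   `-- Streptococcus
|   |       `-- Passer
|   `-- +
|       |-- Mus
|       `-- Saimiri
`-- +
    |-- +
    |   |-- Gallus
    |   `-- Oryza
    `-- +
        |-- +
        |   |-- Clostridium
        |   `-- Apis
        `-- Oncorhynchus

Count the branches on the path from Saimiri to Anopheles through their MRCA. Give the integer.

The MRCA of Saimiri and Anopheles is the node subtending (((Callithrix,Musca),Puma),(((Anopheles,(Turdus,Oryzias)),(Rattus,((Gasterosteus,Colobus),Staphylococcus)),Listeria),((Pinus,Streptococcus),Passer)),(Mus,Saimiri)).
From Saimiri up to that node: 2 branches. From Anopheles up to the same node: 4 branches. Total: 2 + 4 = 6.

6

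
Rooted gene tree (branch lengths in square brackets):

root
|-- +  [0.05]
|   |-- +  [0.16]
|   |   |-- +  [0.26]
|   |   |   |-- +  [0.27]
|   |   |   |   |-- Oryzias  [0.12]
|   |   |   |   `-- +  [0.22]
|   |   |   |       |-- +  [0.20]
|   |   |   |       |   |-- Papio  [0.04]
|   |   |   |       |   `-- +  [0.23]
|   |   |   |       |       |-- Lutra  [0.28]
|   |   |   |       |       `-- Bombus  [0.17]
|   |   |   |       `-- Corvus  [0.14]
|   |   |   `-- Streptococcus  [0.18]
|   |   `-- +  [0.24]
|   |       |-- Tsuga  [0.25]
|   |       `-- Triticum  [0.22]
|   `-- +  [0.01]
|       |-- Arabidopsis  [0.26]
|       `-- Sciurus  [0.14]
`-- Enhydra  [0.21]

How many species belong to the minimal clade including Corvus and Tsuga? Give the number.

The MRCA of Corvus and Tsuga is the node subtending (((Oryzias,((Papio,(Lutra,Bombus)),Corvus)),Streptococcus),(Tsuga,Triticum)).
That clade contains 8 terminal taxa: Bombus, Corvus, Lutra, Oryzias, Papio, Streptococcus, Triticum, Tsuga.

8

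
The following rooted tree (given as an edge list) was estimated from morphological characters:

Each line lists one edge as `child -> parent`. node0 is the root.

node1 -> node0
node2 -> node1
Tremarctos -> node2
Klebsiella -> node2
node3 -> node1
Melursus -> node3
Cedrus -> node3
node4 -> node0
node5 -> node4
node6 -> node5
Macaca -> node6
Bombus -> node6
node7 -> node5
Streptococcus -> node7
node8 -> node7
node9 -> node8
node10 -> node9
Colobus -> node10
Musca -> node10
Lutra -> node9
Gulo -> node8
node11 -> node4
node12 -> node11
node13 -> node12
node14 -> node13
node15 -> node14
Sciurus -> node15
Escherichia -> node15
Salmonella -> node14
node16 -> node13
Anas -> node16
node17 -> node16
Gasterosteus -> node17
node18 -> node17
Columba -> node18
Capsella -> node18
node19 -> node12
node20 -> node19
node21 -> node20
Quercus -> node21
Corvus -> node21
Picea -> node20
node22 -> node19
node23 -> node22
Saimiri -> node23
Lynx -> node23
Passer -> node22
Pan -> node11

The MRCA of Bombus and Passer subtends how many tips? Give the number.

21

The MRCA of Bombus and Passer is the node subtending (((Macaca,Bombus),(Streptococcus,(((Colobus,Musca),Lutra),Gulo))),(((((Sciurus,Escherichia),Salmonella),(Anas,(Gasterosteus,(Columba,Capsella)))),(((Quercus,Corvus),Picea),((Saimiri,Lynx),Passer))),Pan)).
That clade contains 21 terminal taxa: Anas, Bombus, Capsella, Colobus, Columba, Corvus, Escherichia, Gasterosteus, Gulo, Lutra, Lynx, Macaca, Musca, Pan, Passer, Picea, Quercus, Saimiri, Salmonella, Sciurus, Streptococcus.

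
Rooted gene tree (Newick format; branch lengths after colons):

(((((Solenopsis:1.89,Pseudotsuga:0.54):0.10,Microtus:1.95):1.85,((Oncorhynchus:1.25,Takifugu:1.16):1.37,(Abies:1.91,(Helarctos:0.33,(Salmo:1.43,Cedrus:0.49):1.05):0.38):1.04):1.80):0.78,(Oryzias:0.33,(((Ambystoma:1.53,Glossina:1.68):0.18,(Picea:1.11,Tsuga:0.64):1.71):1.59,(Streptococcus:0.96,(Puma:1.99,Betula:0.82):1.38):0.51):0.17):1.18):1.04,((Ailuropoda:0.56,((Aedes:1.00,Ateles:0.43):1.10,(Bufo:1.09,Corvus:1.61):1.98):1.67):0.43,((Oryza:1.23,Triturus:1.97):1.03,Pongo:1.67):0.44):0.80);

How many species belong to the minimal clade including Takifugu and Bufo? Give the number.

25

The MRCA of Takifugu and Bufo is the root, so the clade is the entire tree.
That clade contains 25 terminal taxa: Abies, Aedes, Ailuropoda, Ambystoma, Ateles, Betula, Bufo, Cedrus, Corvus, Glossina, Helarctos, Microtus, Oncorhynchus, Oryza, Oryzias, Picea, Pongo, Pseudotsuga, Puma, Salmo, Solenopsis, Streptococcus, Takifugu, Triturus, Tsuga.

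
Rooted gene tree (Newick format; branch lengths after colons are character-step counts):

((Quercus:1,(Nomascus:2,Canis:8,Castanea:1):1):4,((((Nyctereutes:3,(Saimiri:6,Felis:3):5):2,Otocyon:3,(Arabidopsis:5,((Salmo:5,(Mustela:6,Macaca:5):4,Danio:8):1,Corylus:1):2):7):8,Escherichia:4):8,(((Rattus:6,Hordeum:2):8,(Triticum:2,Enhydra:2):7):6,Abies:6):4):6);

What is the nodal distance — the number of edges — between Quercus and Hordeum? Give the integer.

The MRCA of Quercus and Hordeum is the root of the tree.
From Quercus up to that node: 2 branches. From Hordeum up to the same node: 5 branches. Total: 2 + 5 = 7.

7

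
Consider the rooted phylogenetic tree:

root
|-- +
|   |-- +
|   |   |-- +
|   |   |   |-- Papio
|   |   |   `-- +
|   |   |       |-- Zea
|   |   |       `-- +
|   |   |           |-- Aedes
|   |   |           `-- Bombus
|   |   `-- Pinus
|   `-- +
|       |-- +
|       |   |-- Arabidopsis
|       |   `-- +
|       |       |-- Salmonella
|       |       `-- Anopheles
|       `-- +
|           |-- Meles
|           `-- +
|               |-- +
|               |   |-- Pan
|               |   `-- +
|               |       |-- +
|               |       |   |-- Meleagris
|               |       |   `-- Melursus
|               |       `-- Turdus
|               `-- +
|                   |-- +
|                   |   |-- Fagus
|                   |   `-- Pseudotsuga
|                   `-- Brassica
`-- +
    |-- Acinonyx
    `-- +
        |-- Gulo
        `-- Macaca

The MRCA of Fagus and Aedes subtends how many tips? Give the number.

The MRCA of Fagus and Aedes is the node subtending (((Papio,(Zea,(Aedes,Bombus))),Pinus),((Arabidopsis,(Salmonella,Anopheles)),(Meles,((Pan,((Meleagris,Melursus),Turdus)),((Fagus,Pseudotsuga),Brassica))))).
That clade contains 16 terminal taxa: Aedes, Anopheles, Arabidopsis, Bombus, Brassica, Fagus, Meleagris, Meles, Melursus, Pan, Papio, Pinus, Pseudotsuga, Salmonella, Turdus, Zea.

16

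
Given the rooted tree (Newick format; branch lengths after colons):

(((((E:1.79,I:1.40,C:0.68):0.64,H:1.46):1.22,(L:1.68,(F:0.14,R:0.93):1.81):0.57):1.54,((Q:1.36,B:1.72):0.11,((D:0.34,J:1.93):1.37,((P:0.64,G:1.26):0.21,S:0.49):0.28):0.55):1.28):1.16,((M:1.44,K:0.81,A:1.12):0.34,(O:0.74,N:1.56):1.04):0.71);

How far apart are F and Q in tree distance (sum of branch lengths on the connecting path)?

6.81

The path runs F → … → MRCA → … → Q; the MRCA is the node subtending ((((E,I,C),H),(L,(F,R))),((Q,B),((D,J),((P,G),S)))).
Branch lengths along that path: 0.14 + 1.81 + 0.57 + 1.54 + 1.28 + 0.11 + 1.36 = 6.81.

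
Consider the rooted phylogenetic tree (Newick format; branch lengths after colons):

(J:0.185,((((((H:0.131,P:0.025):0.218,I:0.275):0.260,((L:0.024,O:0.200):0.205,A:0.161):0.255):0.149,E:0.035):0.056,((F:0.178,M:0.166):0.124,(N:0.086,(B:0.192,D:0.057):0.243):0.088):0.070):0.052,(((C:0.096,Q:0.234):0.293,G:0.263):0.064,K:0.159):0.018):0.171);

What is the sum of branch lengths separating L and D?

The path runs L → … → MRCA → … → D; the MRCA is the node subtending (((((H,P),I),((L,O),A)),E),((F,M),(N,(B,D)))).
Branch lengths along that path: 0.024 + 0.205 + 0.255 + 0.149 + 0.056 + 0.070 + 0.088 + 0.243 + 0.057 = 1.147.

1.147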